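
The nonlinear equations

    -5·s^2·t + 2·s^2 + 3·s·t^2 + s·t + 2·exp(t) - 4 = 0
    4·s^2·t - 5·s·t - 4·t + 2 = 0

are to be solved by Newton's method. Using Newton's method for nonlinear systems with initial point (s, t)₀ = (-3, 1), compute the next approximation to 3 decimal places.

(-1.336, 0.984)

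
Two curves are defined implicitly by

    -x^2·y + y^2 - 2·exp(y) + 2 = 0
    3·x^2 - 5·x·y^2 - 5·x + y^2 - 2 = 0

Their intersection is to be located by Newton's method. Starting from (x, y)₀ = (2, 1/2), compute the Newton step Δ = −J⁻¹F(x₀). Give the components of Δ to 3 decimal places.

(-0.245, -0.406)

At (2, 1/2): F = (-3.04744, -2.250).
Jacobian J = [[-2·x·y, -x^2 + 2·y - 2·exp(y)], [6·x - 5·y^2 - 5, -10·x·y + 2·y]].
At the point, J = [[-2.000, -6.29744], [5.750, -9.000]] (det J = 54.21029).
Solving J·Δ = −F gives Δ = (-0.245, -0.406).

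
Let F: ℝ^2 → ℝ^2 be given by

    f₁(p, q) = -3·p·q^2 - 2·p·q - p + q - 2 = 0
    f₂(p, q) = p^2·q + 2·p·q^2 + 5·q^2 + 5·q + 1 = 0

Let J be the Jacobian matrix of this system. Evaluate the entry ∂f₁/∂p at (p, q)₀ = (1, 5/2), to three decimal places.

-24.750

∂f₁/∂p = -3·q^2 - 2·q - 1.
At (1, 5/2) this is -24.750.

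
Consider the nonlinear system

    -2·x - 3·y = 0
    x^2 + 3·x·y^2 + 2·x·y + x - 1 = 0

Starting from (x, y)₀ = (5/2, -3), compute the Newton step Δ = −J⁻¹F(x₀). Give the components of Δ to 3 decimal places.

(-0.129, 1.419)

At (5/2, -3): F = (4.000, 60.250).
Jacobian J = [[-2, -3], [2·x + 3·y^2 + 2·y + 1, 6·x·y + 2·x]].
At the point, J = [[-2.000, -3.000], [27.000, -40.000]] (det J = 161.000).
Solving J·Δ = −F gives Δ = (-0.129, 1.419).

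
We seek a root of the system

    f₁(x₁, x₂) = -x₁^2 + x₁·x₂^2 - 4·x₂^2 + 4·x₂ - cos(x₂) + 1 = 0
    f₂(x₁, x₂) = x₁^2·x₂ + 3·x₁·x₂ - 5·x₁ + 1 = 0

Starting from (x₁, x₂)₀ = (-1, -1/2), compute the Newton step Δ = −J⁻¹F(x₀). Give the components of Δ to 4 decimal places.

At (-1, -1/2): F = (-4.127583, 7.0000).
Jacobian J = [[-2·x₁ + x₂^2, 2·x₁·x₂ - 8·x₂ + sin(x₂) + 4], [2·x₁·x₂ + 3·x₂ - 5, x₁^2 + 3·x₁]].
At the point, J = [[2.2500, 8.520574], [-5.5000, -2.0000]] (det J = 42.363160).
Solving J·Δ = −F gives Δ = (1.2131, 0.1641).

(1.2131, 0.1641)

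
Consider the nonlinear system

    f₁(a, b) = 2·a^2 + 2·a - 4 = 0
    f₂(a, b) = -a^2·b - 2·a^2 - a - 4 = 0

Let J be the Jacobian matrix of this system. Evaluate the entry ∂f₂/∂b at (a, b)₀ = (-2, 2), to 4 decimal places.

∂f₂/∂b = -a^2.
At (-2, 2) this is -4.0000.

-4.0000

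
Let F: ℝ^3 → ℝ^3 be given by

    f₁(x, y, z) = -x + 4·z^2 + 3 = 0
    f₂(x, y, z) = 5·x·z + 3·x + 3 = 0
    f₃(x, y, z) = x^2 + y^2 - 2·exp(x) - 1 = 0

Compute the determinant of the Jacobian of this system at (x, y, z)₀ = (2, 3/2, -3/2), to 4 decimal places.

J = [[-1, 0, 8·z], [5·z + 3, 0, 5·x], [2·x - 2·exp(x), 2·y, 0]].
At the point, J = [[-1.0000, 0.0000, -12.0000], [-4.5000, 0.0000, 10.0000], [-10.778112, 3.0000, 0.0000]].
det J = 192.0000.

192.0000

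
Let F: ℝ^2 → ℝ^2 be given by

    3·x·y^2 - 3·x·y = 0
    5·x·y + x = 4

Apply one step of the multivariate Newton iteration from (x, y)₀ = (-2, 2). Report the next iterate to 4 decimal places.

(0.5217, 2.1739)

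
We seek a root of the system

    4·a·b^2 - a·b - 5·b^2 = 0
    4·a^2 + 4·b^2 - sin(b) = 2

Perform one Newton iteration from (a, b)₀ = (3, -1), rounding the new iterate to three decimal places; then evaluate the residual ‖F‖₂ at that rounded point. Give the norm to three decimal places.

10.123

At (3, -1): F = (10.000, 38.84147).
Jacobian J = [[4·b^2 - b, 8·a·b - a - 10·b], [8·a, 8·b - cos(b)]].
At the point, J = [[5.000, -17.000], [24.000, -8.54030]] (det J = 365.29849).
Solving J·Δ = −F gives Δ = (-1.574, 0.125).
Then the next iterate is (a, b)₁ = (1.426, -0.875).
Re-evaluating at (1.426, -0.875): F = (1.78675, 9.96395), so ‖F‖₂ = 10.123.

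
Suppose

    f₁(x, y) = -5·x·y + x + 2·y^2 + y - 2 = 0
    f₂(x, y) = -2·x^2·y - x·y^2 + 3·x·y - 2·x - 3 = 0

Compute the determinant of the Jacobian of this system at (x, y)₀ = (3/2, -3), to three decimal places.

107.000

J = [[-5·y + 1, -5·x + 4·y + 1], [-4·x·y - y^2 + 3·y - 2, -2·x^2 - 2·x·y + 3·x]].
At the point, J = [[16.000, -18.500], [-2.000, 9.000]].
det J = 107.000.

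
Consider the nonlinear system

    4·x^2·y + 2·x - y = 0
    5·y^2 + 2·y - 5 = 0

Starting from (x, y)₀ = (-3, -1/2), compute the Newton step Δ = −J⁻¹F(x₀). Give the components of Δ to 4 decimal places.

At (-3, -1/2): F = (-23.5000, -4.7500).
Jacobian J = [[8·x·y + 2, 4·x^2 - 1], [0, 10·y + 2]].
At the point, J = [[14.0000, 35.0000], [0.0000, -3.0000]] (det J = -42.0000).
Solving J·Δ = −F gives Δ = (5.6369, -1.5833).

(5.6369, -1.5833)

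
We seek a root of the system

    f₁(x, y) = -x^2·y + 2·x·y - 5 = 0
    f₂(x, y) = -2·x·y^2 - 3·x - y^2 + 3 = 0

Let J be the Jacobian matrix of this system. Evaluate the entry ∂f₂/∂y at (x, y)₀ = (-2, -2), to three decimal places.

∂f₂/∂y = -4·x·y - 2·y.
At (-2, -2) this is -12.000.

-12.000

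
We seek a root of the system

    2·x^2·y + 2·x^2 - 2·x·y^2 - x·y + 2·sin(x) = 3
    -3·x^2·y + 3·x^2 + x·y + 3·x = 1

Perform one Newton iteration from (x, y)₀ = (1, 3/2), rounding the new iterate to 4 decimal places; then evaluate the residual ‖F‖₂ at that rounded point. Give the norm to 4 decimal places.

651.7168

At (1, 3/2): F = (-2.317058, 2.0000).
Jacobian J = [[4·x·y + 4·x - 2·y^2 - y + 2·cos(x), 2·x^2 - 4·x·y - x], [-6·x·y + 6·x + y + 3, -3·x^2 + x]].
At the point, J = [[5.080605, -5.0000], [1.5000, -2.0000]] (det J = -2.661209).
Solving J·Δ = −F gives Δ = (5.4990, 5.1243).
Then the next iterate is (x, y)₁ = (6.4990, 6.6243).
Re-evaluating at (6.4990, 6.6243): F = (28.062301, -651.112368), so ‖F‖₂ = 651.7168.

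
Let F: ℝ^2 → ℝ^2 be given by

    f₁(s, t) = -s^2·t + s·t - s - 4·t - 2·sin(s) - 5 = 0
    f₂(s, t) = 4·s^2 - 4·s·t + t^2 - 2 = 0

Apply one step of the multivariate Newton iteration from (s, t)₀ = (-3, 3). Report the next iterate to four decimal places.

At (-3, 3): F = (-49.717760, 79.0000).
Jacobian J = [[-2·s·t + t - 2·cos(s) - 1, -s^2 + s - 4], [8·s - 4·t, -4·s + 2·t]].
At the point, J = [[21.979985, -16.0000], [-36.0000, 18.0000]] (det J = -180.360270).
Solving J·Δ = −F gives Δ = (2.0464, -0.2962).
Then the next iterate is (s, t)₁ = (-0.9536, 2.7038).

(-0.9536, 2.7038)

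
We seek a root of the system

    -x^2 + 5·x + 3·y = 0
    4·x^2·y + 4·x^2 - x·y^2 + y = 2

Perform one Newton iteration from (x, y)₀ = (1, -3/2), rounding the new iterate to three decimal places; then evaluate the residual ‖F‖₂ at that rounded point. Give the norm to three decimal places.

At (1, -3/2): F = (-0.500, -7.750).
Jacobian J = [[-2·x + 5, 3], [8·x·y + 8·x - y^2, 4·x^2 - 2·x·y + 1]].
At the point, J = [[3.000, 3.000], [-6.250, 8.000]] (det J = 42.750).
Solving J·Δ = −F gives Δ = (-0.450, 0.617).
Then the next iterate is (x, y)₁ = (0.550, -0.883).
Re-evaluating at (0.550, -0.883): F = (-0.20150, -3.17026), so ‖F‖₂ = 3.177.

3.177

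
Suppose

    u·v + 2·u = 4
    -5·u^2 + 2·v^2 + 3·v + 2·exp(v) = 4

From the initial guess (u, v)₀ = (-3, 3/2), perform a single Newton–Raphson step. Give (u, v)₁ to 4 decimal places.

(-0.6871, -0.6349)

At (-3, 3/2): F = (-14.5000, -31.036622).
Jacobian J = [[v + 2, u], [-10·u, 4·v + 2·exp(v) + 3]].
At the point, J = [[3.5000, -3.0000], [30.0000, 17.963378]] (det J = 152.871823).
Solving J·Δ = −F gives Δ = (2.3129, -2.1349).
Then the next iterate is (u, v)₁ = (-0.6871, -0.6349).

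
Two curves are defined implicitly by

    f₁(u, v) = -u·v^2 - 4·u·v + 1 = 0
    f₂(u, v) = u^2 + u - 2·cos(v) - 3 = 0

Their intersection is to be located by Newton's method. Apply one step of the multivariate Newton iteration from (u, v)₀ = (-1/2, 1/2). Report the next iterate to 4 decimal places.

At (-1/2, 1/2): F = (2.1250, -5.005165).
Jacobian J = [[-v^2 - 4·v, -2·u·v - 4·u], [2·u + 1, 2·sin(v)]].
At the point, J = [[-2.2500, 2.5000], [0.0000, 0.958851]] (det J = -2.157415).
Solving J·Δ = −F gives Δ = (6.7444, 5.2200).
Then the next iterate is (u, v)₁ = (6.2444, 5.7200).

(6.2444, 5.7200)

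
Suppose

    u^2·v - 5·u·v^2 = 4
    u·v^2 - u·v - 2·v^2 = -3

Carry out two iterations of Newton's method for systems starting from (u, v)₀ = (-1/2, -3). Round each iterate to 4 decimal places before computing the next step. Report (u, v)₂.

(-0.8290, -0.9649)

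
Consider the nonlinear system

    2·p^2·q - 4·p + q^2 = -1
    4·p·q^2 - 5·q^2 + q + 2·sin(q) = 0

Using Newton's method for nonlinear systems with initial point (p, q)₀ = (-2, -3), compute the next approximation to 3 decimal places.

(-1.849, -1.509)

At (-2, -3): F = (-6.000, -120.28224).
Jacobian J = [[4·p·q - 4, 2·p^2 + 2·q], [4·q^2, 8·p·q - 10·q + 2·cos(q) + 1]].
At the point, J = [[20.000, 2.000], [36.000, 77.02002]] (det J = 1468.40030).
Solving J·Δ = −F gives Δ = (0.151, 1.491).
Then the next iterate is (p, q)₁ = (-1.849, -1.509).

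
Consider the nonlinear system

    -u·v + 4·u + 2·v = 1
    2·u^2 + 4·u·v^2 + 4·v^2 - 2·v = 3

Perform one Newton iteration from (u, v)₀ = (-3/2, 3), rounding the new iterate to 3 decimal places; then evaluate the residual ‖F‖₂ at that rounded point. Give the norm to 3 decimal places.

7.459

At (-3/2, 3): F = (3.500, -22.500).
Jacobian J = [[-v + 4, -u + 2], [4·u + 4·v^2, 8·u·v + 8·v - 2]].
At the point, J = [[1.000, 3.500], [30.000, -14.000]] (det J = -119.000).
Solving J·Δ = −F gives Δ = (0.250, -1.071).
Then the next iterate is (u, v)₁ = (-1.250, 1.929).
Re-evaluating at (-1.250, 1.929): F = (0.26925, -7.45404), so ‖F‖₂ = 7.459.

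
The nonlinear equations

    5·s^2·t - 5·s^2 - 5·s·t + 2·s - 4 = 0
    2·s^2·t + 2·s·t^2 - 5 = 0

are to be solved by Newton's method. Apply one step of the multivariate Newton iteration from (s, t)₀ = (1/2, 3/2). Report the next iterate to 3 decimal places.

At (1/2, 3/2): F = (-6.125, -2.000).
Jacobian J = [[10·s·t - 10·s - 5·t + 2, 5·s^2 - 5·s], [4·s·t + 2·t^2, 2·s^2 + 4·s·t]].
At the point, J = [[-3.000, -1.250], [7.500, 3.500]] (det J = -1.125).
Solving J·Δ = −F gives Δ = (-21.278, 46.167).
Then the next iterate is (s, t)₁ = (-20.778, 47.667).

(-20.778, 47.667)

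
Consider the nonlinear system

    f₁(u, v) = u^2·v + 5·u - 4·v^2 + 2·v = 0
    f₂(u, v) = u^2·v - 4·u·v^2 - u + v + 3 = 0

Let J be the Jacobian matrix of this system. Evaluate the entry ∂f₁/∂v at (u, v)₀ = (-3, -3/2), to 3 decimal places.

23.000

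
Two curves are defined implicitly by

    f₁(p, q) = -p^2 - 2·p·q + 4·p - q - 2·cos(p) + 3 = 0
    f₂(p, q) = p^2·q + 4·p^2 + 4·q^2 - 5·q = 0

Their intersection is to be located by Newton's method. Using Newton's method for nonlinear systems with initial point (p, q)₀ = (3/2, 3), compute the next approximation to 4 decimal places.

At (3/2, 3): F = (-5.391474, 36.7500).
Jacobian J = [[-2·p - 2·q + 2·sin(p) + 4, -2·p - 1], [2·p·q + 8·p, p^2 + 8·q - 5]].
At the point, J = [[-3.005010, -4.0000], [21.0000, 21.2500]] (det J = 20.143537).
Solving J·Δ = −F gives Δ = (-1.6100, -0.1383).
Then the next iterate is (p, q)₁ = (-0.1100, 2.8617).

(-0.1100, 2.8617)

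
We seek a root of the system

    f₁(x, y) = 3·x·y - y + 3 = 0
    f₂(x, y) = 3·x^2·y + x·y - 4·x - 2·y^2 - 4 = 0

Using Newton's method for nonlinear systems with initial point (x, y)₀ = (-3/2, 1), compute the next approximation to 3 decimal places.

(-1.086, 0.771)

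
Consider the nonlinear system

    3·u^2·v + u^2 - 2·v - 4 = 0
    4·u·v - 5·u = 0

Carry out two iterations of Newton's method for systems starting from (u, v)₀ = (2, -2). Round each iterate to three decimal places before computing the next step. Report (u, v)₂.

(4.410, 2.187)

At (2, -2): F = (-20.000, -26.000).
Jacobian J = [[6·u·v + 2·u, 3·u^2 - 2], [4·v - 5, 4·u]].
At the point, J = [[-20.000, 10.000], [-13.000, 8.000]] (det J = -30.000).
Solving J·Δ = −F gives Δ = (3.333, 8.667).
Then the next iterate is (u, v)₁ = (5.333, 6.667).
Round to (5.333, 6.667) and repeat: F = (579.95311, 115.55544), J = [[223.99667, 83.32267], [21.668, 21.332]].
Δ = (-0.923, -4.480), so (u, v)₂ = (4.410, 2.187).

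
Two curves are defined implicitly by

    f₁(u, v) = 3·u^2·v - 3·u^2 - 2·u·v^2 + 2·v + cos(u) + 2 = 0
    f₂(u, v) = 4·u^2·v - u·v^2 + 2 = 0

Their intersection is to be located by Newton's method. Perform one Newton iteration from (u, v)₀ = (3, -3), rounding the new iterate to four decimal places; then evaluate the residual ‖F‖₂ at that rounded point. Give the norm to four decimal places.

At (3, -3): F = (-166.989992, -133.0000).
Jacobian J = [[6·u·v - 6·u - 2·v^2 - sin(u), 3·u^2 - 4·u·v + 2], [8·u·v - v^2, 4·u^2 - 2·u·v]].
At the point, J = [[-90.141120, 65.0000], [-81.0000, 54.0000]] (det J = 397.379520).
Solving J·Δ = −F gives Δ = (0.9373, 3.8689).
Then the next iterate is (u, v)₁ = (3.9373, 0.8689).
Re-evaluating at (3.9373, 0.8689): F = (-9.004269, 52.907291), so ‖F‖₂ = 53.6680.

53.6680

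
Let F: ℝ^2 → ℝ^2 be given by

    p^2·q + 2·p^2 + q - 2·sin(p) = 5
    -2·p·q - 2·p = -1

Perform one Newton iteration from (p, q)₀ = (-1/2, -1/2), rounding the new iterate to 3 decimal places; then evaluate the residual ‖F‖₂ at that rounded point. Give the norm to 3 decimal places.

55.102

At (-1/2, -1/2): F = (-4.16615, 1.500).
Jacobian J = [[2·p·q + 4·p - 2·cos(p), p^2 + 1], [-2·q - 2, -2·p]].
At the point, J = [[-3.25517, 1.250], [-1.000, 1.000]] (det J = -2.00517).
Solving J·Δ = −F gives Δ = (-3.013, -4.513).
Then the next iterate is (p, q)₁ = (-3.513, -5.013).
Re-evaluating at (-3.513, -5.013): F = (-47.92280, -27.19534), so ‖F‖₂ = 55.102.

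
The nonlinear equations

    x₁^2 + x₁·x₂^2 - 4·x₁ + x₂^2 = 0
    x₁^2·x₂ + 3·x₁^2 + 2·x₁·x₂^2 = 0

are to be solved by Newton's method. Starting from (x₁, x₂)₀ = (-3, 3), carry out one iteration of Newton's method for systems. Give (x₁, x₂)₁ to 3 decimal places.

(-3.429, 3.286)

At (-3, 3): F = (3.000, 0.000).
Jacobian J = [[2·x₁ + x₂^2 - 4, 2·x₁·x₂ + 2·x₂], [2·x₁·x₂ + 6·x₁ + 2·x₂^2, x₁^2 + 4·x₁·x₂]].
At the point, J = [[-1.000, -12.000], [-18.000, -27.000]] (det J = -189.000).
Solving J·Δ = −F gives Δ = (-0.429, 0.286).
Then the next iterate is (x₁, x₂)₁ = (-3.429, 3.286).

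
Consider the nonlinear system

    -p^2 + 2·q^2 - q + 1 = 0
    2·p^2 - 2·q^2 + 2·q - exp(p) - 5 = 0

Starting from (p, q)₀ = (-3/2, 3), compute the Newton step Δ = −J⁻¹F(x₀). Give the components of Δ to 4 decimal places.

(-0.0638, -1.2326)

At (-3/2, 3): F = (13.7500, -12.723130).
Jacobian J = [[-2·p, 4·q - 1], [4·p - exp(p), -4·q + 2]].
At the point, J = [[3.0000, 11.0000], [-6.223130, -10.0000]] (det J = 38.454432).
Solving J·Δ = −F gives Δ = (-0.0638, -1.2326).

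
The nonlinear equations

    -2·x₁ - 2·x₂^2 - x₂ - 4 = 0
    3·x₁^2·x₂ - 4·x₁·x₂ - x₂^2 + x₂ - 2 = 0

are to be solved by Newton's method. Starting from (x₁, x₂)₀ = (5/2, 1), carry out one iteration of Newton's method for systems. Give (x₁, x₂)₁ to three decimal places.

(4.000, -2.000)

At (5/2, 1): F = (-12.000, 6.750).
Jacobian J = [[-2, -4·x₂ - 1], [6·x₁·x₂ - 4·x₂, 3·x₁^2 - 4·x₁ - 2·x₂ + 1]].
At the point, J = [[-2.000, -5.000], [11.000, 7.750]] (det J = 39.500).
Solving J·Δ = −F gives Δ = (1.500, -3.000).
Then the next iterate is (x₁, x₂)₁ = (4.000, -2.000).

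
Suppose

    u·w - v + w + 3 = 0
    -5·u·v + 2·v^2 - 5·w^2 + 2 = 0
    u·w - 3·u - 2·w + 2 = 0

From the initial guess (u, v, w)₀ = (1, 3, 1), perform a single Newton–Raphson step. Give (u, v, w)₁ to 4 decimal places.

(1.3750, -0.1250, -1.7500)

At (1, 3, 1): F = (2.0000, 0.0000, -2.0000).
Jacobian J = [[w, -1, u + 1], [-5·v, -5·u + 4·v, -10·w], [w - 3, 0, u - 2]].
At the point, J = [[1.0000, -1.0000, 2.0000], [-15.0000, 7.0000, -10.0000], [-2.0000, 0.0000, -1.0000]] (det J = 16.0000).
Solving J·Δ = −F gives Δ = (0.3750, -3.1250, -2.7500).
Then the next iterate is (u, v, w)₁ = (1.3750, -0.1250, -1.7500).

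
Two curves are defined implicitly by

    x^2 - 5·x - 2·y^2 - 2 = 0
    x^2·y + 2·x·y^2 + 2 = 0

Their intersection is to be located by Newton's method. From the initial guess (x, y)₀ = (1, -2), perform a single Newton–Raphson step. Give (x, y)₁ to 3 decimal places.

(4.091, 0.909)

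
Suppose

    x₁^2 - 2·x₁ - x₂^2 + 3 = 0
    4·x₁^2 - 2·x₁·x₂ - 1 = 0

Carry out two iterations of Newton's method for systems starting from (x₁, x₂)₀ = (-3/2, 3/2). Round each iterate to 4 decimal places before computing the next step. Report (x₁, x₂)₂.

At (-3/2, 3/2): F = (6.0000, 12.5000).
Jacobian J = [[2·x₁ - 2, -2·x₂], [8·x₁ - 2·x₂, -2·x₁]].
At the point, J = [[-5.0000, -3.0000], [-15.0000, 3.0000]] (det J = -60.0000).
Solving J·Δ = −F gives Δ = (0.9250, 0.4583).
Then the next iterate is (x₁, x₂)₁ = (-0.5750, 1.9583).
Round to (-0.5750, 1.9583) and repeat: F = (0.645686, 2.574545), J = [[-3.1500, -3.9166], [-8.5166, 1.1500]].
Δ = (0.2928, -0.0706), so (x₁, x₂)₂ = (-0.2822, 1.8877).

(-0.2822, 1.8877)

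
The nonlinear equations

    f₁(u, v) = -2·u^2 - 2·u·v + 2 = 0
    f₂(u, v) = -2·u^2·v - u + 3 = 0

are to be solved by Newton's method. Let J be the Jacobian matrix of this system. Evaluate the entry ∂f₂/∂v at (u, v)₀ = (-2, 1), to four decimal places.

∂f₂/∂v = -2·u^2.
At (-2, 1) this is -8.0000.

-8.0000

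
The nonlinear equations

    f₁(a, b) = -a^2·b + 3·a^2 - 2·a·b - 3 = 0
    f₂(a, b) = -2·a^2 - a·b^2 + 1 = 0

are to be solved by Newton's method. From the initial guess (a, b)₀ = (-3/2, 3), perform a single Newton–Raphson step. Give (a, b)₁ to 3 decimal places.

At (-3/2, 3): F = (6.000, 10.000).
Jacobian J = [[-2·a·b + 6·a - 2·b, -a^2 - 2·a], [-4·a - b^2, -2·a·b]].
At the point, J = [[-6.000, 0.750], [-3.000, 9.000]] (det J = -51.750).
Solving J·Δ = −F gives Δ = (0.899, -0.812).
Then the next iterate is (a, b)₁ = (-0.601, 2.188).

(-0.601, 2.188)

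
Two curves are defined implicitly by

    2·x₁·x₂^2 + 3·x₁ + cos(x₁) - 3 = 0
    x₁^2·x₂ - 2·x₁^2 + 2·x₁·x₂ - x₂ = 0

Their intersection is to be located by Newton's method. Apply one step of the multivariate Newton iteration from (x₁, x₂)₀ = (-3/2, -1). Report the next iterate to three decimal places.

(-0.838, 0.077)

At (-3/2, -1): F = (-10.42926, -2.750).
Jacobian J = [[2·x₂^2 - sin(x₁) + 3, 4·x₁·x₂], [2·x₁·x₂ - 4·x₁ + 2·x₂, x₁^2 + 2·x₁ - 1]].
At the point, J = [[5.99749, 6.000], [7.000, -1.750]] (det J = -52.49562).
Solving J·Δ = −F gives Δ = (0.662, 1.077).
Then the next iterate is (x₁, x₂)₁ = (-0.838, 0.077).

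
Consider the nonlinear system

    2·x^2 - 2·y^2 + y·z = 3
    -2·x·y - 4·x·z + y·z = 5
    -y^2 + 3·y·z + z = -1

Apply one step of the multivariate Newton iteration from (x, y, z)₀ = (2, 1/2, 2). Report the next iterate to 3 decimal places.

At (2, 1/2, 2): F = (5.500, -22.000, 5.750).
Jacobian J = [[4·x, -4·y + z, y], [-2·y - 4·z, -2·x + z, -4·x + y], [0, -2·y + 3·z, 3·y + 1]].
At the point, J = [[8.000, 0.000, 0.500], [-9.000, -2.000, -7.500], [0.000, 5.000, 2.500]] (det J = 237.500).
Solving J·Δ = −F gives Δ = (-0.545, -0.012, -2.276).
Then the next iterate is (x, y, z)₁ = (1.455, 0.488, -0.276).

(1.455, 0.488, -0.276)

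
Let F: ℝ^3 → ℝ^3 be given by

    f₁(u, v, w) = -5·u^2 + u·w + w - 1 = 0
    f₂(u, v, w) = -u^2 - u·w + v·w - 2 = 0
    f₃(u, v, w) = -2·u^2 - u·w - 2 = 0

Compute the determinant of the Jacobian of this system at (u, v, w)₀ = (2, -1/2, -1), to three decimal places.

-63.000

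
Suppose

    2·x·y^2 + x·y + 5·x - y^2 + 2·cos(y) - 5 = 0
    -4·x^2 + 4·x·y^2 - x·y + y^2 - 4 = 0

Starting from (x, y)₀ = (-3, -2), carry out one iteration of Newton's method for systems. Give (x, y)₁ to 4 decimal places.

(-2.3427, -0.6725)

At (-3, -2): F = (-42.832294, -90.0000).
Jacobian J = [[2·y^2 + y + 5, 4·x·y + x - 2·y - 2·sin(y)], [-8·x + 4·y^2 - y, 8·x·y - x + 2·y]].
At the point, J = [[11.0000, 26.818595], [42.0000, 47.0000]] (det J = -609.380984).
Solving J·Δ = −F gives Δ = (0.6573, 1.3275).
Then the next iterate is (x, y)₁ = (-2.3427, -0.6725).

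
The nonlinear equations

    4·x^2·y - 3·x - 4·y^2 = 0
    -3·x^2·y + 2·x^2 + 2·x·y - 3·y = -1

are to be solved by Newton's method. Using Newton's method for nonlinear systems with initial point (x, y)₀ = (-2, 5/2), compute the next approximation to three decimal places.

(-1.402, 1.323)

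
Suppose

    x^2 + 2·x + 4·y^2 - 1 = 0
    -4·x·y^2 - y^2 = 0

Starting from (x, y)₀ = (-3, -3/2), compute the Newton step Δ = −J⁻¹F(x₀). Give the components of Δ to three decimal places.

At (-3, -3/2): F = (11.000, 24.750).
Jacobian J = [[2·x + 2, 8·y], [-4·y^2, -8·x·y - 2·y]].
At the point, J = [[-4.000, -12.000], [-9.000, -33.000]] (det J = 24.000).
Solving J·Δ = −F gives Δ = (2.750, 0.000).

(2.750, 0.000)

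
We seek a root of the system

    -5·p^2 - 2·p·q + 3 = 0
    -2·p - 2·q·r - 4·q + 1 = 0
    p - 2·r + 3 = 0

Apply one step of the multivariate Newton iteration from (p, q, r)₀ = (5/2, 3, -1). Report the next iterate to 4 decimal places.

At (5/2, 3, -1): F = (-43.2500, -10.0000, 7.5000).
Jacobian J = [[-10·p - 2·q, -2·p, 0], [-2, -2·r - 4, -2·q], [1, 0, -2]].
At the point, J = [[-31.0000, -5.0000, 0.0000], [-2.0000, -2.0000, -6.0000], [1.0000, 0.0000, -2.0000]] (det J = -74.0000).
Solving J·Δ = −F gives Δ = (2.0541, -21.3851, 4.7770).
Then the next iterate is (p, q, r)₁ = (4.5541, -18.3851, 3.7770).

(4.5541, -18.3851, 3.7770)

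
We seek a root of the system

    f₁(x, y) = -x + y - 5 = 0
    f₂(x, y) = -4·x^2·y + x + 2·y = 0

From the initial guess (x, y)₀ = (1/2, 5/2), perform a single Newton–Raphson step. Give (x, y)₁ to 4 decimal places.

(1.2500, 6.2500)

At (1/2, 5/2): F = (-3.0000, 3.0000).
Jacobian J = [[-1, 1], [-8·x·y + 1, -4·x^2 + 2]].
At the point, J = [[-1.0000, 1.0000], [-9.0000, 1.0000]] (det J = 8.0000).
Solving J·Δ = −F gives Δ = (0.7500, 3.7500).
Then the next iterate is (x, y)₁ = (1.2500, 6.2500).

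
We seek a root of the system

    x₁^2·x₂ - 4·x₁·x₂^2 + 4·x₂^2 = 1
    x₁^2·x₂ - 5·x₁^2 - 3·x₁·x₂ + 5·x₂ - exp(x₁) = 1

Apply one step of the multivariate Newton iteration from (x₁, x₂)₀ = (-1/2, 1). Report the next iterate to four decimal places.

At (-1/2, 1): F = (5.2500, 3.893469).
Jacobian J = [[2·x₁·x₂ - 4·x₂^2, x₁^2 - 8·x₁·x₂ + 8·x₂], [2·x₁·x₂ - 10·x₁ - 3·x₂ - exp(x₁), x₁^2 - 3·x₁ + 5]].
At the point, J = [[-5.0000, 12.2500], [0.393469, 6.7500]] (det J = -38.569999).
Solving J·Δ = −F gives Δ = (-0.3178, -0.5583).
Then the next iterate is (x₁, x₂)₁ = (-0.8178, 0.4417).

(-0.8178, 0.4417)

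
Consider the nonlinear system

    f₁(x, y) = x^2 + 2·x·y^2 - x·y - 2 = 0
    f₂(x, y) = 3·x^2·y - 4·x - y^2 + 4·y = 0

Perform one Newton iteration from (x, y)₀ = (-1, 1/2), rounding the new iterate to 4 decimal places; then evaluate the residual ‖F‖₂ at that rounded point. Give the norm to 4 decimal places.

2.6027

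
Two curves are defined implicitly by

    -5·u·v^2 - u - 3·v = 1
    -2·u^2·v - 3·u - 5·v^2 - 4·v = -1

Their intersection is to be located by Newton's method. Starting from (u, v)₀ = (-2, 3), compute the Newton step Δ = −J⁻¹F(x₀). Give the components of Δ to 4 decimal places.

At (-2, 3): F = (82.0000, -74.0000).
Jacobian J = [[-5·v^2 - 1, -10·u·v - 3], [-4·u·v - 3, -2·u^2 - 10·v - 4]].
At the point, J = [[-46.0000, 57.0000], [21.0000, -42.0000]] (det J = 735.0000).
Solving J·Δ = −F gives Δ = (-1.0531, -2.2884).

(-1.0531, -2.2884)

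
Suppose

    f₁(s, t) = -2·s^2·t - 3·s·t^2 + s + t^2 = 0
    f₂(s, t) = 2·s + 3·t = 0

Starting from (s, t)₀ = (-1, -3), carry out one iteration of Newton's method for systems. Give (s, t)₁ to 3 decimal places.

At (-1, -3): F = (41.000, -11.000).
Jacobian J = [[-4·s·t - 3·t^2 + 1, -2·s^2 - 6·s·t + 2·t], [2, 3]].
At the point, J = [[-38.000, -26.000], [2.000, 3.000]] (det J = -62.000).
Solving J·Δ = −F gives Δ = (-2.629, 5.419).
Then the next iterate is (s, t)₁ = (-3.629, 2.419).

(-3.629, 2.419)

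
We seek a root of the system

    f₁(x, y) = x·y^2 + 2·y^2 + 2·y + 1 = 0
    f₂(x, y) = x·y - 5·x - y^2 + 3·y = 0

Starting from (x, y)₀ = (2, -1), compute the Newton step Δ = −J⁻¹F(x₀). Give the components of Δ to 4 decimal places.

(-2.5862, 0.0690)

At (2, -1): F = (3.0000, -16.0000).
Jacobian J = [[y^2, 2·x·y + 4·y + 2], [y - 5, x - 2·y + 3]].
At the point, J = [[1.0000, -6.0000], [-6.0000, 7.0000]] (det J = -29.0000).
Solving J·Δ = −F gives Δ = (-2.5862, 0.0690).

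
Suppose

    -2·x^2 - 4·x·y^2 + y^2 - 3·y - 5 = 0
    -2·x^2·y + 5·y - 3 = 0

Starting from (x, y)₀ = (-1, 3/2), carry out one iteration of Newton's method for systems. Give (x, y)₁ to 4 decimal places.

(-1.2155, 1.4310)

At (-1, 3/2): F = (-0.2500, 1.5000).
Jacobian J = [[-4·x - 4·y^2, -8·x·y + 2·y - 3], [-4·x·y, -2·x^2 + 5]].
At the point, J = [[-5.0000, 12.0000], [6.0000, 3.0000]] (det J = -87.0000).
Solving J·Δ = −F gives Δ = (-0.2155, -0.0690).
Then the next iterate is (x, y)₁ = (-1.2155, 1.4310).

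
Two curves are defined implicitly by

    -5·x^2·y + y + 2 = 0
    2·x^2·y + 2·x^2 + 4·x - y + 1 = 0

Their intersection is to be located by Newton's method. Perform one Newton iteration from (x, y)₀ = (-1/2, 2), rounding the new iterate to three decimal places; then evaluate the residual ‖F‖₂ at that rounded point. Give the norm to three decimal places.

2.415

At (-1/2, 2): F = (1.500, -1.500).
Jacobian J = [[-10·x·y, -5·x^2 + 1], [4·x·y + 4·x + 4, 2·x^2 - 1]].
At the point, J = [[10.000, -0.250], [-2.000, -0.500]] (det J = -5.500).
Solving J·Δ = −F gives Δ = (-0.205, -2.182).
Then the next iterate is (x, y)₁ = (-0.705, -0.182).
Re-evaluating at (-0.705, -0.182): F = (2.27029, -0.82487), so ‖F‖₂ = 2.415.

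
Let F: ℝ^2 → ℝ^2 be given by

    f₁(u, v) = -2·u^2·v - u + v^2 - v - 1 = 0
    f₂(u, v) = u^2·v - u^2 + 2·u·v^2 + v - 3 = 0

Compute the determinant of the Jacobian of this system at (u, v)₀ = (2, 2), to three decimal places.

J = [[-4·u·v - 1, -2·u^2 + 2·v - 1], [2·u·v - 2·u + 2·v^2, u^2 + 4·u·v + 1]].
At the point, J = [[-17.000, -5.000], [12.000, 21.000]].
det J = -297.000.

-297.000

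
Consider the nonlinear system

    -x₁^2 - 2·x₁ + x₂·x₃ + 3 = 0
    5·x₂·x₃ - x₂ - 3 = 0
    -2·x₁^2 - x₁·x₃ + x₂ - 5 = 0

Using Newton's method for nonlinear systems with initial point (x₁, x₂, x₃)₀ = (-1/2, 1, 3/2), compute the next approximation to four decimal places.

At (-1/2, 1, 3/2): F = (5.2500, 3.5000, -3.7500).
Jacobian J = [[-2·x₁ - 2, x₃, x₂], [0, 5·x₃ - 1, 5·x₂], [-4·x₁ - x₃, 1, -x₁]].
At the point, J = [[-1.0000, 1.5000, 1.0000], [0.0000, 6.5000, 5.0000], [0.5000, 1.0000, 0.5000]] (det J = 2.2500).
Solving J·Δ = −F gives Δ = (5.3611, 4.0556, -5.9722).
Then the next iterate is (x₁, x₂, x₃)₁ = (4.8611, 5.0556, -4.4722).

(4.8611, 5.0556, -4.4722)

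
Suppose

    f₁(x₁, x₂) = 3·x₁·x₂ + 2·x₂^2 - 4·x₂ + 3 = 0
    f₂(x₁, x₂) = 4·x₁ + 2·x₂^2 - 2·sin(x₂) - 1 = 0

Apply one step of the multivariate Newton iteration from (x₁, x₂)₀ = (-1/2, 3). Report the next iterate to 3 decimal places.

(-0.172, 1.853)

At (-1/2, 3): F = (4.500, 14.71776).
Jacobian J = [[3·x₂, 3·x₁ + 4·x₂ - 4], [4, 4·x₂ - 2·cos(x₂)]].
At the point, J = [[9.000, 6.500], [4.000, 13.97998]] (det J = 99.81986).
Solving J·Δ = −F gives Δ = (0.328, -1.147).
Then the next iterate is (x₁, x₂)₁ = (-0.172, 1.853).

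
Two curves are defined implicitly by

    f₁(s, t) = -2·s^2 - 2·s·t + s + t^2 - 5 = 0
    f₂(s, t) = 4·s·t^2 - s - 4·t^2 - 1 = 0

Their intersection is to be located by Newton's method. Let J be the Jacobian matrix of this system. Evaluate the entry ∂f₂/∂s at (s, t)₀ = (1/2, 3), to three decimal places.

35.000

∂f₂/∂s = 4·t^2 - 1.
At (1/2, 3) this is 35.000.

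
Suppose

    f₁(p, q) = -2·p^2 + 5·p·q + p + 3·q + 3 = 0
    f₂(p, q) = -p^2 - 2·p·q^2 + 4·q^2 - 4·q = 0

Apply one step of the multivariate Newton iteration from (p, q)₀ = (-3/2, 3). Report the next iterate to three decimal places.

(-0.970, 1.926)

At (-3/2, 3): F = (-16.500, 48.750).
Jacobian J = [[-4·p + 5·q + 1, 5·p + 3], [-2·p - 2·q^2, -4·p·q + 8·q - 4]].
At the point, J = [[22.000, -4.500], [-15.000, 38.000]] (det J = 768.500).
Solving J·Δ = −F gives Δ = (0.530, -1.074).
Then the next iterate is (p, q)₁ = (-0.970, 1.926).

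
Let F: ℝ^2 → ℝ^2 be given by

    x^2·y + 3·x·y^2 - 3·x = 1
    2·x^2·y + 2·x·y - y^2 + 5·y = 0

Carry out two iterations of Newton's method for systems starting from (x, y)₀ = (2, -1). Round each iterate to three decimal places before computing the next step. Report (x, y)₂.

(-0.832, -0.626)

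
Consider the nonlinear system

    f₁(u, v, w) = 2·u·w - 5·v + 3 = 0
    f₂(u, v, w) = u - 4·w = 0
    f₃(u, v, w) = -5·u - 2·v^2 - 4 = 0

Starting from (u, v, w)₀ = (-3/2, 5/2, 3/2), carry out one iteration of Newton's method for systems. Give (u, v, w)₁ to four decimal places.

(-0.6842, 1.1921, -0.1711)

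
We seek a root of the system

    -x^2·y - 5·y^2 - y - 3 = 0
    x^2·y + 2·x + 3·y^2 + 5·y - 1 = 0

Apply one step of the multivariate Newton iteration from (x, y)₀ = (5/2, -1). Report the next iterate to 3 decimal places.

(2.275, -0.319)

At (5/2, -1): F = (-0.750, -4.250).
Jacobian J = [[-2·x·y, -x^2 - 10·y - 1], [2·x·y + 2, x^2 + 6·y + 5]].
At the point, J = [[5.000, 2.750], [-3.000, 5.250]] (det J = 34.500).
Solving J·Δ = −F gives Δ = (-0.225, 0.681).
Then the next iterate is (x, y)₁ = (2.275, -0.319).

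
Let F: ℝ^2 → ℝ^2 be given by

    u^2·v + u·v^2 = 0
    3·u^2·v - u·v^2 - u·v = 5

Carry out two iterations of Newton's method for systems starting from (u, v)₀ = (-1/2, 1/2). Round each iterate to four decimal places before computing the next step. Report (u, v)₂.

(-1.1708, 1.1708)

At (-1/2, 1/2): F = (0.0000, -4.2500).
Jacobian J = [[2·u·v + v^2, u^2 + 2·u·v], [6·u·v - v^2 - v, 3·u^2 - 2·u·v - u]].
At the point, J = [[-0.2500, -0.2500], [-2.2500, 1.7500]] (det J = -1.0000).
Solving J·Δ = −F gives Δ = (-1.0625, 1.0625).
Then the next iterate is (u, v)₁ = (-1.5625, 1.5625).
Round to (-1.5625, 1.5625) and repeat: F = (0.0000, 12.700195), J = [[-2.441406, -2.441406], [-18.652344, 13.769531]].
Δ = (0.3917, -0.3917), so (u, v)₂ = (-1.1708, 1.1708).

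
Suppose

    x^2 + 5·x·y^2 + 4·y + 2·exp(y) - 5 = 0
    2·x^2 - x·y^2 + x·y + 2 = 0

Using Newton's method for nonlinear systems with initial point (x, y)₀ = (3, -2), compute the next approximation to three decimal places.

(1.681, -1.606)

At (3, -2): F = (56.27067, 2.000).
Jacobian J = [[2·x + 5·y^2, 10·x·y + 2·exp(y) + 4], [4·x - y^2 + y, -2·x·y + x]].
At the point, J = [[26.000, -55.72933], [6.000, 15.000]] (det J = 724.37598).
Solving J·Δ = −F gives Δ = (-1.319, 0.394).
Then the next iterate is (x, y)₁ = (1.681, -1.606).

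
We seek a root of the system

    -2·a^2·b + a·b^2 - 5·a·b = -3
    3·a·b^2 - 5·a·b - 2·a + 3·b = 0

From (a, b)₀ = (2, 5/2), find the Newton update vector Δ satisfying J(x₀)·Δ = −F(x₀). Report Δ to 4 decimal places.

(-0.9662, -0.5171)

At (2, 5/2): F = (-29.5000, 16.0000).
Jacobian J = [[-4·a·b + b^2 - 5·b, -2·a^2 + 2·a·b - 5·a], [3·b^2 - 5·b - 2, 6·a·b - 5·a + 3]].
At the point, J = [[-26.2500, -8.0000], [4.2500, 23.0000]] (det J = -569.7500).
Solving J·Δ = −F gives Δ = (-0.9662, -0.5171).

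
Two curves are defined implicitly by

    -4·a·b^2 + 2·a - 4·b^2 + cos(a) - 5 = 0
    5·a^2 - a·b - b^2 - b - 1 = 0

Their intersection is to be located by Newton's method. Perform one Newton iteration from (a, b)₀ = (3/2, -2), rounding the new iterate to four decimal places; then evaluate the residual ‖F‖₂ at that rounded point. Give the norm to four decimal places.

13.6310

At (3/2, -2): F = (-41.929263, 11.2500).
Jacobian J = [[-4·b^2 - sin(a) + 2, -8·a·b - 8·b], [10·a - b, -a - 2·b - 1]].
At the point, J = [[-14.997495, 40.0000], [17.0000, 1.5000]] (det J = -702.496242).
Solving J·Δ = −F gives Δ = (-0.7301, 0.7745).
Then the next iterate is (a, b)₁ = (0.7699, -1.2255).
Re-evaluating at (0.7699, -1.2255): F = (-13.374719, 2.630892), so ‖F‖₂ = 13.6310.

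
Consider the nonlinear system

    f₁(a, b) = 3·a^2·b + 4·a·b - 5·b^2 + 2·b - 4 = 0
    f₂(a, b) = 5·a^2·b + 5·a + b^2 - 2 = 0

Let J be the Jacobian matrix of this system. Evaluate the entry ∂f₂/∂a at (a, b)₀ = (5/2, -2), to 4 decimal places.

-45.0000

∂f₂/∂a = 10·a·b + 5.
At (5/2, -2) this is -45.0000.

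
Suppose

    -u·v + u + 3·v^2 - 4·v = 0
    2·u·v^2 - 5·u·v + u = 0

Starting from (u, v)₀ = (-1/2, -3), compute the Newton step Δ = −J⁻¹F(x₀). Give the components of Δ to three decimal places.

(0.067, 1.733)

At (-1/2, -3): F = (37.000, -17.000).
Jacobian J = [[-v + 1, -u + 6·v - 4], [2·v^2 - 5·v + 1, 4·u·v - 5·u]].
At the point, J = [[4.000, -21.500], [34.000, 8.500]] (det J = 765.000).
Solving J·Δ = −F gives Δ = (0.067, 1.733).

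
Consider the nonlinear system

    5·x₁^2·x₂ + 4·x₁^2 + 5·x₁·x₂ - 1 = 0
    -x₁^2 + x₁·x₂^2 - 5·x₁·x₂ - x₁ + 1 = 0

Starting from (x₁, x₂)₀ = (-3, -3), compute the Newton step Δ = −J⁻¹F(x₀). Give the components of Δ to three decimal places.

At (-3, -3): F = (-55.000, -77.000).
Jacobian J = [[10·x₁·x₂ + 8·x₁ + 5·x₂, 5·x₁^2 + 5·x₁], [-2·x₁ + x₂^2 - 5·x₂ - 1, 2·x₁·x₂ - 5·x₁]].
At the point, J = [[51.000, 30.000], [29.000, 33.000]] (det J = 813.000).
Solving J·Δ = −F gives Δ = (-0.609, 2.868).

(-0.609, 2.868)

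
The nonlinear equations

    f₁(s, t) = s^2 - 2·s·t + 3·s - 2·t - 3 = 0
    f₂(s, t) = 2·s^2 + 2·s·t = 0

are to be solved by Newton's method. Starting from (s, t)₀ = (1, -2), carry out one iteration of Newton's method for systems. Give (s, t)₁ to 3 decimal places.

At (1, -2): F = (9.000, -2.000).
Jacobian J = [[2·s - 2·t + 3, -2·s - 2], [4·s + 2·t, 2·s]].
At the point, J = [[9.000, -4.000], [0.000, 2.000]] (det J = 18.000).
Solving J·Δ = −F gives Δ = (-0.556, 1.000).
Then the next iterate is (s, t)₁ = (0.444, -1.000).

(0.444, -1.000)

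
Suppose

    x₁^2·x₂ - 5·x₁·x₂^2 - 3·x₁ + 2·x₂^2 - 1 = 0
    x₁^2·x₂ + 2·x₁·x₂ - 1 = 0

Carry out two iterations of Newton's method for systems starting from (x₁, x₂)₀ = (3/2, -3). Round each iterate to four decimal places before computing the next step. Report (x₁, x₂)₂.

(0.2410, 0.2162)

At (3/2, -3): F = (-61.7500, -16.7500).
Jacobian J = [[2·x₁·x₂ - 5·x₂^2 - 3, x₁^2 - 10·x₁·x₂ + 4·x₂], [2·x₁·x₂ + 2·x₂, x₁^2 + 2·x₁]].
At the point, J = [[-57.0000, 35.2500], [-15.0000, 5.2500]] (det J = 229.5000).
Solving J·Δ = −F gives Δ = (-1.1601, -0.1242).
Then the next iterate is (x₁, x₂)₁ = (0.3399, -3.1242).
Round to (0.3399, -3.1242) and repeat: F = (0.552423, -3.484776), J = [[-53.926959, -1.762112], [-8.372231, 0.795332]].
Δ = (-0.0989, 3.3404), so (x₁, x₂)₂ = (0.2410, 0.2162).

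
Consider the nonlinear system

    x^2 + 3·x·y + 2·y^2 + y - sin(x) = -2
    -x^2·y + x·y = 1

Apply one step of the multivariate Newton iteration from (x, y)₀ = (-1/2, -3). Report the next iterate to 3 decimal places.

(-0.516, -1.208)

At (-1/2, -3): F = (22.22943, 1.250).
Jacobian J = [[2·x + 3·y - cos(x), 3·x + 4·y + 1], [-2·x·y + y, -x^2 + x]].
At the point, J = [[-10.87758, -12.500], [-6.000, -0.750]] (det J = -66.84181).
Solving J·Δ = −F gives Δ = (-0.016, 1.792).
Then the next iterate is (x, y)₁ = (-0.516, -1.208).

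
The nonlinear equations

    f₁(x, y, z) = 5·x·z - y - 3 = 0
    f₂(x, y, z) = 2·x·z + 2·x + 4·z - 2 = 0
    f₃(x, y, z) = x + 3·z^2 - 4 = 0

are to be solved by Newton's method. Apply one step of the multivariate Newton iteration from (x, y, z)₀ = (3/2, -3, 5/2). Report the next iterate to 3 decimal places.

At (3/2, -3, 5/2): F = (18.750, 18.500, 16.250).
Jacobian J = [[5·z, -1, 5·x], [2·z + 2, 0, 2·x + 4], [1, 0, 6·z]].
At the point, J = [[12.500, -1.000, 7.500], [7.000, 0.000, 7.000], [1.000, 0.000, 15.000]] (det J = 98.000).
Solving J·Δ = −F gives Δ = (-1.671, -9.426, -0.972).
Then the next iterate is (x, y, z)₁ = (-0.171, -12.426, 1.528).

(-0.171, -12.426, 1.528)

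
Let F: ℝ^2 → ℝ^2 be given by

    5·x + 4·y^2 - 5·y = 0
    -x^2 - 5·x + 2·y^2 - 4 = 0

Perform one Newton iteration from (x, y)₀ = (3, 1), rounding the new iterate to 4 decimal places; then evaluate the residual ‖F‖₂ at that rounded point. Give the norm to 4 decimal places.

At (3, 1): F = (14.0000, -26.0000).
Jacobian J = [[5, 8·y - 5], [-2·x - 5, 4·y]].
At the point, J = [[5.0000, 3.0000], [-11.0000, 4.0000]] (det J = 53.0000).
Solving J·Δ = −F gives Δ = (-2.5283, -0.4528).
Then the next iterate is (x, y)₁ = (0.4717, 0.5472).
Re-evaluating at (0.4717, 0.5472): F = (0.820211, -5.982145), so ‖F‖₂ = 6.0381.

6.0381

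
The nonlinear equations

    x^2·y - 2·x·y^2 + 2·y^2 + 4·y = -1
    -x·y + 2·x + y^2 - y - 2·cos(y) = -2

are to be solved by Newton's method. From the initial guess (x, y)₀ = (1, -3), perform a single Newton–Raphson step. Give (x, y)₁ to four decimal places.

(0.9364, -0.5053)

At (1, -3): F = (-14.0000, 20.979985).
Jacobian J = [[2·x·y - 2·y^2, x^2 - 4·x·y + 4·y + 4], [-y + 2, -x + 2·y + 2·sin(y) - 1]].
At the point, J = [[-24.0000, 5.0000], [5.0000, -8.282240]] (det J = 173.773760).
Solving J·Δ = −F gives Δ = (-0.0636, 2.4947).
Then the next iterate is (x, y)₁ = (0.9364, -0.5053).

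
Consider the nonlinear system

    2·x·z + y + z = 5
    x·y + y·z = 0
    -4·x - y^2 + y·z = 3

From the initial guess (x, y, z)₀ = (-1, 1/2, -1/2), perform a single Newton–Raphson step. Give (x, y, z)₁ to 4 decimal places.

At (-1, 1/2, -1/2): F = (-4.0000, -0.7500, 0.5000).
Jacobian J = [[2·z, 1, 2·x + 1], [y, x + z, y], [-4, -2·y + z, y]].
At the point, J = [[-1.0000, 1.0000, -1.0000], [0.5000, -1.5000, 0.5000], [-4.0000, -1.5000, 0.5000]] (det J = 4.5000).
Solving J·Δ = −F gives Δ = (0.2778, -2.7500, -7.0278).
Then the next iterate is (x, y, z)₁ = (-0.7222, -2.2500, -7.5278).

(-0.7222, -2.2500, -7.5278)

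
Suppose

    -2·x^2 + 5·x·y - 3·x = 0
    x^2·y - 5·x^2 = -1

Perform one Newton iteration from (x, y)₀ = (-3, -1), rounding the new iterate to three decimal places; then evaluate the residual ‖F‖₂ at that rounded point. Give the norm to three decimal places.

14.518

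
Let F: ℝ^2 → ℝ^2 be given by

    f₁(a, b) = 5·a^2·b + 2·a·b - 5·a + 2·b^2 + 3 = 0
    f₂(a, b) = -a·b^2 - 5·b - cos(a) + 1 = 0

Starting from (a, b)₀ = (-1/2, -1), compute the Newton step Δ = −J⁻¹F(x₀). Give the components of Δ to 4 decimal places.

(3.4742, 0.0804)

At (-1/2, -1): F = (7.2500, 5.622417).
Jacobian J = [[10·a·b + 2·b - 5, 5·a^2 + 2·a + 4·b], [-b^2 + sin(a), -2·a·b - 5]].
At the point, J = [[-2.0000, -3.7500], [-1.479426, -6.0000]] (det J = 6.452154).
Solving J·Δ = −F gives Δ = (3.4742, 0.0804).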